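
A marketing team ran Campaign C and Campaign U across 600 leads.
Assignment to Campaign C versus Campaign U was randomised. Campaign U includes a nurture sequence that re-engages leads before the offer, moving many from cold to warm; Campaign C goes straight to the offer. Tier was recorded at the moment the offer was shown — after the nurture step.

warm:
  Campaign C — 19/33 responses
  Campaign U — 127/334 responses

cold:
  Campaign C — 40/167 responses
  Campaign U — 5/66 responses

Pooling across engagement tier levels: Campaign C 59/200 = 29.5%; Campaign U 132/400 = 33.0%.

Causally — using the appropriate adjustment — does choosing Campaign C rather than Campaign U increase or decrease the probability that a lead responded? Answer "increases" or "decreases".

decreases

The distribution of engagement tier is itself part of what the campaign does — it is an intermediate outcome. Holding it fixed would remove that part of the effect; the total effect is the pooled difference.
Pooled: Campaign C 29.5% vs Campaign U 33.0%; Campaign U is higher overall.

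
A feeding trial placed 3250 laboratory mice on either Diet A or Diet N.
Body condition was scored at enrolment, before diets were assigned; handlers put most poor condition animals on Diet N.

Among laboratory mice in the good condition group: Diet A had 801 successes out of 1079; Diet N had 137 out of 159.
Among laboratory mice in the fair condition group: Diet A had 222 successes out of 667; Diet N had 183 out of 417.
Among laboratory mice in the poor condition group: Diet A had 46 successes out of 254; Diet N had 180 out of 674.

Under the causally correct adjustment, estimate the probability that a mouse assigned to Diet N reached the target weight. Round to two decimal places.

0.55

The stratified and pooled comparisons disagree (Diet N wins within each starting body condition; Diet A wins overall), so the answer turns on the causal role of starting body condition.
Nothing the diet does changes starting body condition; the imbalance is an allocation artefact. With starting body condition also predicting the outcome, the pooled figure is confounded, and the within-stratum comparison is the causal one.
Standardising Diet N to the population starting body condition mix: 0.381·137/159 + 0.334·183/417 + 0.286·180/674 = 0.551.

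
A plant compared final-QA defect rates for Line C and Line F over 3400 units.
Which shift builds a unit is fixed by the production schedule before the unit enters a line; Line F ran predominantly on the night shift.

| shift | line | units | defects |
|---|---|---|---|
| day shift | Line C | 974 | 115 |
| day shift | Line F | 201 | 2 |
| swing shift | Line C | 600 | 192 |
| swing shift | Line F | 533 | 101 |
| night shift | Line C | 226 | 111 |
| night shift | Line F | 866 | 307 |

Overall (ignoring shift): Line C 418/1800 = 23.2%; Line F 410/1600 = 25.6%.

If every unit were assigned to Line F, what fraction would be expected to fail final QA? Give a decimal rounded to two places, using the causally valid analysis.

The shift-specific comparison favours Line F throughout, but the pooled figures favour Line C. The question is whether to condition on shift.
Shift is set before the line has any effect — it is not caused by the line — and it independently drives the outcome. That makes it a confounder, so the causal comparison is within shift levels.
Standardising Line F to the population shift mix: 0.346·2/201 + 0.333·101/533 + 0.321·307/866 = 0.180.

0.18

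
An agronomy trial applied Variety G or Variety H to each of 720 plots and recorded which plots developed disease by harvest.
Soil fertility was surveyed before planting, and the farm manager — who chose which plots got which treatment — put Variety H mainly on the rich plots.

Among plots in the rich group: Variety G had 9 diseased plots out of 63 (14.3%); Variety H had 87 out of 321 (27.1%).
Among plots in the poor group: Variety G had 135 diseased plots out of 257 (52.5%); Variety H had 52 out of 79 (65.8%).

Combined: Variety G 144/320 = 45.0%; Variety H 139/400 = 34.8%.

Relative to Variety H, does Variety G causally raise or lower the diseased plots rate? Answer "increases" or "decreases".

decreases

Soil fertility differs across varietys for reasons unrelated to any effect of the variety itself, and it separately predicts the outcome — a classic confounder. We must compare within soil fertility levels.
Within each level — rich: 14.3% vs 27.1%; poor: 52.5% vs 65.8% — Variety G is lower every time.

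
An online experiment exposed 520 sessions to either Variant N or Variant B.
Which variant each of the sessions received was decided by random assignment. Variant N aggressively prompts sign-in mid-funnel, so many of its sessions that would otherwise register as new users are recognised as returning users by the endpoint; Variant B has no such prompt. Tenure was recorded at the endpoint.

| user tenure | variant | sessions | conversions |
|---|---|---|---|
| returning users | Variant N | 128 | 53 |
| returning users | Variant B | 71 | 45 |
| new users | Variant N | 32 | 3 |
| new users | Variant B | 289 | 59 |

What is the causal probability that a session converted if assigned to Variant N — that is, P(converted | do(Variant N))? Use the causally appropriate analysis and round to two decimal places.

Variant B is higher inside every user tenure stratum but Variant N is higher in aggregate. Whether to stratify depends on how user tenure relates to the variant.
User tenure here is a post-treatment variable shaped by the variant; conditioning on it would introduce bias rather than remove it. The overall comparison is the causal one.
So P(outcome | do(Variant N)) is just the pooled rate for Variant N: 56/160 = 0.350.

0.35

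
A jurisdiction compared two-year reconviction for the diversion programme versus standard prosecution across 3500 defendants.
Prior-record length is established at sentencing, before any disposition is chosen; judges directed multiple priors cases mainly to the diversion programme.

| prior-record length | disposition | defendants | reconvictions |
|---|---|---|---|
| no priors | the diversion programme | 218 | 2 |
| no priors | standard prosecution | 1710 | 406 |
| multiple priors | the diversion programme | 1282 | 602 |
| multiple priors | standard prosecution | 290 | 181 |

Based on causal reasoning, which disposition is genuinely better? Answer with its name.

Here prior-record length is a common cause — it drives both which disposition a case falls under and the outcome. The crude comparison mixes populations; the stratum-specific rates are the causally relevant ones.
Within each level — no priors: 0.9% vs 23.7%; multiple priors: 47.0% vs 62.4% — the diversion programme is lower every time.

the diversion programme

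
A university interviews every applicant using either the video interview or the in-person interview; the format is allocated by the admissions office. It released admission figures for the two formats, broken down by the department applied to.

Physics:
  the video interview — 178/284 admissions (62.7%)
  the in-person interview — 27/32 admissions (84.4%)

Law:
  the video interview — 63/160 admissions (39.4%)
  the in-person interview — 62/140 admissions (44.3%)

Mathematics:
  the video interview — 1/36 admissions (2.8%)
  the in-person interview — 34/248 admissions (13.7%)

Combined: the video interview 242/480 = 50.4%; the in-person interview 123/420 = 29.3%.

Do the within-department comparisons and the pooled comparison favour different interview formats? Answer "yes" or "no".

yes

Within each department level (Physics 62.7% vs 84.4%; Law 39.4% vs 44.3%; Mathematics 2.8% vs 13.7%), the in-person interview has the higher rate every time. Pooled: 50.4% vs 29.3% — the video interview has the higher rate overall. The two comparisons disagree.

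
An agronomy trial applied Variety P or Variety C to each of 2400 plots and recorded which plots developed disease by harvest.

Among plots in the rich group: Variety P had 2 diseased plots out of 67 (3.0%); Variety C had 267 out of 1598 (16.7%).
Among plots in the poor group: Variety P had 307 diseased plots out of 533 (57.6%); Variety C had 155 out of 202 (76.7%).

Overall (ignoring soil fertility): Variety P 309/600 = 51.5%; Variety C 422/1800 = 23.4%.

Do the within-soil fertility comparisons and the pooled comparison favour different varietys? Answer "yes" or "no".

yes

Within each soil fertility level (rich 3.0% vs 16.7%; poor 57.6% vs 76.7%), Variety P has the lower rate every time. Pooled: 51.5% vs 23.4% — Variety C has the lower rate overall. The two comparisons disagree.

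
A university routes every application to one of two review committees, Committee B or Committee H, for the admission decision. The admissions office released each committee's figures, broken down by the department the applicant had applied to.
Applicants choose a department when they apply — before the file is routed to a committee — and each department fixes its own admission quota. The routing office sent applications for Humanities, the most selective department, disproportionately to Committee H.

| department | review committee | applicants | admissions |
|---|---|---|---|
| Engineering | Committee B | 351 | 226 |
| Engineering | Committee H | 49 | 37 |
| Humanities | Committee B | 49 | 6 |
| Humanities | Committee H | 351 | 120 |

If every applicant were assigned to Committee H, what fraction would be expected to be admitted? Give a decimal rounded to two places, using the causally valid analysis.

0.55

The department-specific comparison favours Committee H throughout, but the pooled figures favour Committee B. The question is whether to condition on department.
Department differs across review committees for reasons unrelated to any effect of the review committee itself, and it separately predicts the outcome — a classic confounder. We must compare within department levels.
Standardising Committee H to the population department mix: 0.500·37/49 + 0.500·120/351 = 0.548.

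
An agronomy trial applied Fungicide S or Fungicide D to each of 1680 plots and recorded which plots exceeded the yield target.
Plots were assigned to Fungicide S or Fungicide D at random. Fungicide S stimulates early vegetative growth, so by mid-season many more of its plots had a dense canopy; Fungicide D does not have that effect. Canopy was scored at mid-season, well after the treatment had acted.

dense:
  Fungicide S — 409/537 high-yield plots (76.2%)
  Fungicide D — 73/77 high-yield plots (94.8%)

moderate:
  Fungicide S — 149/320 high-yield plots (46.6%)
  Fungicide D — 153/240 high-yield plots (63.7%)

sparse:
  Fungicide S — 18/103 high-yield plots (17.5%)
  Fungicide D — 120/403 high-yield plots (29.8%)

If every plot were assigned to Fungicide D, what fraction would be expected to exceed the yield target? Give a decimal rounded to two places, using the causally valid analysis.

The mid-season canopy-specific comparison favours Fungicide D throughout, but the pooled figures favour Fungicide S. The question is whether to condition on mid-season canopy.
Stratifying would compare fungicides among plots the fungicides themselves sorted into mid-season canopy groups — a form of selection on an intermediate. The unconditioned pooled rates give the total causal effect.
So P(outcome | do(Fungicide D)) is just the pooled rate for Fungicide D: 346/720 = 0.481.

0.48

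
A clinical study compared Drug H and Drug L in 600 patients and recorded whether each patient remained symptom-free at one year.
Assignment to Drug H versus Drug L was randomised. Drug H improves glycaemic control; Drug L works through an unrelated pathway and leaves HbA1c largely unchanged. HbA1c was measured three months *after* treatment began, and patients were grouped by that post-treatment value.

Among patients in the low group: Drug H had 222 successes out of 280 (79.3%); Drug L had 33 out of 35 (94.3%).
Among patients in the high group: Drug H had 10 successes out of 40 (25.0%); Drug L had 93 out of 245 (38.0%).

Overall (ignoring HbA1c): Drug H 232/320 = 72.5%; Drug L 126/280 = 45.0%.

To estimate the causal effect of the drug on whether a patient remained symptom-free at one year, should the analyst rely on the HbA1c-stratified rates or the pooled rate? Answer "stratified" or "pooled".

Drug L is higher inside every HbA1c stratum but Drug H is higher in aggregate. Whether to stratify depends on how HbA1c relates to the drug.
The distribution of HbA1c is itself part of what the drug does — it is an intermediate outcome. Holding it fixed would remove that part of the effect; the total effect is the pooled difference.
Pooled: Drug H 72.5% vs Drug L 45.0%; Drug H is higher overall.

pooled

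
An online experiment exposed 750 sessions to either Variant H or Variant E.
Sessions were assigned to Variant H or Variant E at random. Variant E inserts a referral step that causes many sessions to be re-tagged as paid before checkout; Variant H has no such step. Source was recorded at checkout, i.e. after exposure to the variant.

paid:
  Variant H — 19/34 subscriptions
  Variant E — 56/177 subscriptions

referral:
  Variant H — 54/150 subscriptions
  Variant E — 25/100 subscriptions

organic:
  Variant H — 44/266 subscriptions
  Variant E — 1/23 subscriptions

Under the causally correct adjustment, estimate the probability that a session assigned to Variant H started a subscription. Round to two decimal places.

Traffic source lies on the pathway variant → traffic source → outcome, so adjusting for it blocks the indirect effect. For the total causal effect of variant, use the unadjusted pooled rates.
So P(outcome | do(Variant H)) is just the pooled rate for Variant H: 117/450 = 0.260.

0.26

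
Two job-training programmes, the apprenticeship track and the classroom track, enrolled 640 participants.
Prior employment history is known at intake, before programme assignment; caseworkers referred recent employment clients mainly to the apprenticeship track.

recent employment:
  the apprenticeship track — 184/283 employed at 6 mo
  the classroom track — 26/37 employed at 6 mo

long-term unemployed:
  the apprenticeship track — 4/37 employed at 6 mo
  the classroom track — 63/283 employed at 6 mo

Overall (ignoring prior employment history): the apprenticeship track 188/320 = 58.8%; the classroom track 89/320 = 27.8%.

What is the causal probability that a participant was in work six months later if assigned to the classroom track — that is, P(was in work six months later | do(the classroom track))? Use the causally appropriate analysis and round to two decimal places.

0.46

the classroom track is higher inside every prior employment history stratum but the apprenticeship track is higher in aggregate. Whether to stratify depends on how prior employment history relates to the programme.
Nothing the programme does changes prior employment history; the imbalance is an allocation artefact. With prior employment history also predicting the outcome, the pooled figure is confounded, and the within-stratum comparison is the causal one.
Standardising the classroom track to the population prior employment history mix: 0.500·26/37 + 0.500·63/283 = 0.463.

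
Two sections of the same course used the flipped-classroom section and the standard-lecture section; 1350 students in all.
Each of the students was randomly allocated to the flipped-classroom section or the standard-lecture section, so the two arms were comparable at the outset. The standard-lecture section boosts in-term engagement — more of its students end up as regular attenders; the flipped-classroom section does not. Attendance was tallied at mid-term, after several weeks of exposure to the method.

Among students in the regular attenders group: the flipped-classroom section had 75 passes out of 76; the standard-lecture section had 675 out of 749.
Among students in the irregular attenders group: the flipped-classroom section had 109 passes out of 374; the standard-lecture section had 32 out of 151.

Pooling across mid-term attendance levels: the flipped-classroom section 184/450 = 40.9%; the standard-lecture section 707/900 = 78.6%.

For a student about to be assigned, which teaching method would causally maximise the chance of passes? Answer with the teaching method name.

Because the teaching method influences mid-term attendance, mid-term attendance is a post-treatment mediator, not a confounder. Stratifying on it would bias the estimate; the causal effect is the crude pooled difference.
Pooled: the flipped-classroom section 40.9% vs the standard-lecture section 78.6%; the standard-lecture section is higher overall.

the standard-lecture section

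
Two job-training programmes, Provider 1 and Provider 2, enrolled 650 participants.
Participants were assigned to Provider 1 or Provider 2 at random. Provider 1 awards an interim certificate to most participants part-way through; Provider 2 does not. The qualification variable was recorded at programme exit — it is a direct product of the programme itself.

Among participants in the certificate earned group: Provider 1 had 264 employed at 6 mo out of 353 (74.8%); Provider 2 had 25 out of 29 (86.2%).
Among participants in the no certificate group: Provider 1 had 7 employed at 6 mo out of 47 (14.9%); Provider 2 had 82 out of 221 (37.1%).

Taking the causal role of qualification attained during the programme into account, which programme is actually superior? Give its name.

Within every qualification attained during the programme level Provider 2 has the higher rate, yet pooled Provider 1 does — Simpson's reversal.
Qualification attained during the programme is downstream of the programme. One should not condition on a consequence of treatment, so the overall rates are the right comparison.
Pooled: Provider 1 67.8% vs Provider 2 42.8%; Provider 1 is higher overall.

Provider 1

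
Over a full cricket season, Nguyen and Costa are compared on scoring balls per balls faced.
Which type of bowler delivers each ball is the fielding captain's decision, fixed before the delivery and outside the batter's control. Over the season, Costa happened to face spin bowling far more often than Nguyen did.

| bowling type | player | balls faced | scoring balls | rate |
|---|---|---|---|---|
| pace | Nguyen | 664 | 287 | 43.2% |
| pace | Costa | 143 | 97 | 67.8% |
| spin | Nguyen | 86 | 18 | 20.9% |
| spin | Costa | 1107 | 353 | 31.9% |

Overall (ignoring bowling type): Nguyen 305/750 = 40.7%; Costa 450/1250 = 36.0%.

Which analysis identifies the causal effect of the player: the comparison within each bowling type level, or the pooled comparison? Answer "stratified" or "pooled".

stratified

Bowling type differs across players for reasons unrelated to any effect of the player itself, and it separately predicts the outcome — a classic confounder. We must compare within bowling type levels.
Within each level — pace: 43.2% vs 67.8%; spin: 20.9% vs 31.9% — Costa is higher every time.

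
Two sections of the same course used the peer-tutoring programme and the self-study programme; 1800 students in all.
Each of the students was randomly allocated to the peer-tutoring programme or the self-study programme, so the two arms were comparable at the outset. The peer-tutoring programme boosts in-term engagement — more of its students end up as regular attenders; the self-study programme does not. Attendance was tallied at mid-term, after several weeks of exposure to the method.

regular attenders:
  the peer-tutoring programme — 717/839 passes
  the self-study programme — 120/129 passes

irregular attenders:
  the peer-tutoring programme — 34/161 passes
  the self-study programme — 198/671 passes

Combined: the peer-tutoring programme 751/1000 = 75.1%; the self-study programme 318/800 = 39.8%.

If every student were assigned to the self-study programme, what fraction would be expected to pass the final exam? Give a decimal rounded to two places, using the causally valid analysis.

0.40

Within every mid-term attendance level the self-study programme has the higher rate, yet pooled the peer-tutoring programme does — Simpson's reversal.
Mid-term attendance is downstream of the teaching method. One should not condition on a consequence of treatment, so the overall rates are the right comparison.
So P(outcome | do(the self-study programme)) is just the pooled rate for the self-study programme: 318/800 = 0.398.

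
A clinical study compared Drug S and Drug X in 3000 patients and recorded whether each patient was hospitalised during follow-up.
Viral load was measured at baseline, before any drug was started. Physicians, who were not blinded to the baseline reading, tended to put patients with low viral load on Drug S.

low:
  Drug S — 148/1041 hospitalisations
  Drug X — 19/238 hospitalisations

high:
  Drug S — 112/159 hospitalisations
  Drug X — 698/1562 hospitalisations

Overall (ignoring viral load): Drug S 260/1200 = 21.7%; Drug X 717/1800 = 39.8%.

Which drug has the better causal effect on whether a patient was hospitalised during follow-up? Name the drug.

Drug X

Within every viral load level Drug X has the lower rate, yet pooled Drug S does — Simpson's reversal.
Viral load satisfies the back-door criterion: it is not a descendant of the drug, and it blocks the spurious path from drug to outcome. Adjusting for it (i.e., using the within-viral load rates) gives the causal effect.
Within each level — low: 14.2% vs 8.0%; high: 70.4% vs 44.7% — Drug X is lower every time.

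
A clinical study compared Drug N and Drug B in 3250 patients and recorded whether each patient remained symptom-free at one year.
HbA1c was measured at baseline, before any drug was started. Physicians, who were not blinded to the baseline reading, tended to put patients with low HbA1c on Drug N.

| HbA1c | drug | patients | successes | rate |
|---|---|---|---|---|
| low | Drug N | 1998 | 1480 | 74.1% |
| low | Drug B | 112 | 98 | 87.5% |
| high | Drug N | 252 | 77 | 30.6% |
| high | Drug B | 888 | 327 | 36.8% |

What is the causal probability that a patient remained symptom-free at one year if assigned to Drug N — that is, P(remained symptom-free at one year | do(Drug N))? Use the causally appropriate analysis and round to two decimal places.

0.59

The stratified and pooled comparisons disagree (Drug B wins within each HbA1c; Drug N wins overall), so the answer turns on the causal role of HbA1c.
Since HbA1c is a pre-existing factor (not a product of the drug) and it affects the outcome on its own, it is a confounder. The stratified rates, not the pooled rate, identify the causal effect.
Standardising Drug N to the population HbA1c mix: 0.649·1480/1998 + 0.351·77/252 = 0.588.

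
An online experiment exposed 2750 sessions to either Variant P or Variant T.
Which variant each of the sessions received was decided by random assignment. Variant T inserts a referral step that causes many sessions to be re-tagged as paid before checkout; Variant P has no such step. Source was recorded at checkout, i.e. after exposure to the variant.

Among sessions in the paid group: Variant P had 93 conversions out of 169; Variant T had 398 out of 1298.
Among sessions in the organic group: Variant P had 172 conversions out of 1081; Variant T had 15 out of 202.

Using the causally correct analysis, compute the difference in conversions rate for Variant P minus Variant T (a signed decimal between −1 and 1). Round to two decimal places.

-0.06

The stratified and pooled comparisons disagree (Variant P wins within each traffic source; Variant T wins overall), so the answer turns on the causal role of traffic source.
Because the variant influences traffic source, traffic source is a post-treatment mediator, not a confounder. Stratifying on it would bias the estimate; the causal effect is the crude pooled difference.
The causal difference is the pooled difference: 0.212 − 0.275 = -0.063.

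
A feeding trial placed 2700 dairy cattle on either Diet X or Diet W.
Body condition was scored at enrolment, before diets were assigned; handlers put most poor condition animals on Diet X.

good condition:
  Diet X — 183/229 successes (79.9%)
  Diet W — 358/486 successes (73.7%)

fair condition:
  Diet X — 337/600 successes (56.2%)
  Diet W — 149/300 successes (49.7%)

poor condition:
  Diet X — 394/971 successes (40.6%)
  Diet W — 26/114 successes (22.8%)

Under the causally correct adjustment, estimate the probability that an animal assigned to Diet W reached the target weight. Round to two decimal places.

0.45

The imbalance in starting body condition arose from how dairy cattle were allocated, not from anything the diet did; and starting body condition independently affects the outcome. The pooled gap is confounded — condition on starting body condition.
Standardising Diet W to the population starting body condition mix: 0.265·358/486 + 0.333·149/300 + 0.402·26/114 = 0.452.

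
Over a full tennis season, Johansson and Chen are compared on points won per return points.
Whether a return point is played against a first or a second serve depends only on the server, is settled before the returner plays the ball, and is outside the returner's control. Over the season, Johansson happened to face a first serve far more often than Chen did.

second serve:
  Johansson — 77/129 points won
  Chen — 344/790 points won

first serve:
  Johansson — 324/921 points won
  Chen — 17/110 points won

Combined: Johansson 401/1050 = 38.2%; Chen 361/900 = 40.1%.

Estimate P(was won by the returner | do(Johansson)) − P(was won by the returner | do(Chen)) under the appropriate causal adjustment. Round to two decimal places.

Johansson is higher inside every serve type stratum but Chen is higher in aggregate. Whether to stratify depends on how serve type relates to the player.
Serve type differs across players for reasons unrelated to any effect of the player itself, and it separately predicts the outcome — a classic confounder. We must compare within serve type levels.
Adjusting over the population distribution of serve type: 0.471·(0.597−0.435) + 0.529·(0.352−0.155) = +0.180.

+0.18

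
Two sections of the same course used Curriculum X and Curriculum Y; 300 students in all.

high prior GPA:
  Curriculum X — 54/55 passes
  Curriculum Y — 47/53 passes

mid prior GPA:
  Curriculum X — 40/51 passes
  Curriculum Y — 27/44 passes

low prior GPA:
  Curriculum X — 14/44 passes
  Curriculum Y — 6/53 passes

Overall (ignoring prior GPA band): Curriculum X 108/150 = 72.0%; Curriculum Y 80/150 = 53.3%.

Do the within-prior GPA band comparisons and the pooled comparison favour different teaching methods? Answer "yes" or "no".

no

Within each prior GPA band level (high prior GPA 98.2% vs 88.7%; mid prior GPA 78.4% vs 61.4%; low prior GPA 31.8% vs 11.3%), Curriculum X has the higher rate every time. Pooled: 72.0% vs 53.3% — Curriculum X has the higher rate overall. They agree.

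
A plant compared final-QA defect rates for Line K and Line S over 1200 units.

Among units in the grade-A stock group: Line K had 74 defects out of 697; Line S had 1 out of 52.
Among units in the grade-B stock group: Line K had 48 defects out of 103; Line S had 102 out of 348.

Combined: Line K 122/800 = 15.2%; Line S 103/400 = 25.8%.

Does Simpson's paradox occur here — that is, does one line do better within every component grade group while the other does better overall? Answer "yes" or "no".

yes

Within each component grade level (grade-A stock 10.6% vs 1.9%; grade-B stock 46.6% vs 29.3%), Line S has the lower rate every time. Pooled: 15.2% vs 25.8% — Line K has the lower rate overall. The two comparisons disagree.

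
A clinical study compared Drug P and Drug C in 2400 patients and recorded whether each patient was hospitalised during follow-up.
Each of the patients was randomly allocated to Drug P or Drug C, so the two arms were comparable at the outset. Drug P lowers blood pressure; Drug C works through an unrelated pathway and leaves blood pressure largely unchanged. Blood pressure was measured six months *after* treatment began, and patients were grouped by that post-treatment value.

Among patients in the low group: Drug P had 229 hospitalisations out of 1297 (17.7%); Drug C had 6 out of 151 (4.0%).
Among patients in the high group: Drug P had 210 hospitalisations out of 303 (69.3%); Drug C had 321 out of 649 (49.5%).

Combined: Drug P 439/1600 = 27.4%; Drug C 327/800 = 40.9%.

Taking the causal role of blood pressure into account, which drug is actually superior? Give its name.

Drug P

Blood pressure is downstream of the drug. One should not condition on a consequence of treatment, so the overall rates are the right comparison.
Pooled: Drug P 27.4% vs Drug C 40.9%; Drug P is lower overall.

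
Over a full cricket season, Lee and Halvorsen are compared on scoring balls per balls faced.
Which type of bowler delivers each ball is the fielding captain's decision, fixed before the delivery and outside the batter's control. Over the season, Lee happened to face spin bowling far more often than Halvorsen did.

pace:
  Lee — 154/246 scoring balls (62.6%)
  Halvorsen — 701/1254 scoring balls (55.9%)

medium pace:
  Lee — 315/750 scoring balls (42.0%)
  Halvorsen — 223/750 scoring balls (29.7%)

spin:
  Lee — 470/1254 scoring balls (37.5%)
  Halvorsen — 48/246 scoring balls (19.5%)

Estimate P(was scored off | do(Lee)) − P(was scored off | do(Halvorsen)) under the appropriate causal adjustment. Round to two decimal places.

+0.12

Bowling type is set before the player has any effect — it is not caused by the player — and it independently drives the outcome. That makes it a confounder, so the causal comparison is within bowling type levels.
Adjusting over the population distribution of bowling type: 0.333·(0.626−0.559) + 0.333·(0.420−0.297) + 0.333·(0.375−0.195) = +0.123.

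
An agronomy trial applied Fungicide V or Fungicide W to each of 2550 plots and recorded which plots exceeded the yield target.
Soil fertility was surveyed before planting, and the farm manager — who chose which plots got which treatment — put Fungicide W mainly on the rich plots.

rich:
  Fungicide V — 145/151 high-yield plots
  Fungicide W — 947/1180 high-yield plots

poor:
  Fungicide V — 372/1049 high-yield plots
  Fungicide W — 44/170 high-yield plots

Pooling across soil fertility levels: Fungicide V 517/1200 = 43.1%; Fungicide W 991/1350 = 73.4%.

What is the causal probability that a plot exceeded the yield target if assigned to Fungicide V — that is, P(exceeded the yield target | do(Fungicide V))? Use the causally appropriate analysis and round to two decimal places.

0.67

The soil fertility-specific comparison favours Fungicide V throughout, but the pooled figures favour Fungicide W. The question is whether to condition on soil fertility.
Soil fertility is set before the fungicide has any effect — it is not caused by the fungicide — and it independently drives the outcome. That makes it a confounder, so the causal comparison is within soil fertility levels.
Standardising Fungicide V to the population soil fertility mix: 0.522·145/151 + 0.478·372/1049 = 0.671.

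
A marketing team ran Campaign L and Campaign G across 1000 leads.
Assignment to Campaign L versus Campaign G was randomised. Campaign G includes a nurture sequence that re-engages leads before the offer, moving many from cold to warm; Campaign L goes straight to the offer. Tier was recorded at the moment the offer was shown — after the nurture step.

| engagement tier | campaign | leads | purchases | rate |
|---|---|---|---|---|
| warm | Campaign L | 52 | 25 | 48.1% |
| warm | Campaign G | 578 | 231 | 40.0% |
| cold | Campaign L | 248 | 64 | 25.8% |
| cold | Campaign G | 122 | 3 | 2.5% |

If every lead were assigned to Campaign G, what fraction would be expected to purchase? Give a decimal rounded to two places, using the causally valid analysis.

Engagement tier here is a post-treatment variable shaped by the campaign; conditioning on it would introduce bias rather than remove it. The overall comparison is the causal one.
So P(outcome | do(Campaign G)) is just the pooled rate for Campaign G: 234/700 = 0.334.

0.33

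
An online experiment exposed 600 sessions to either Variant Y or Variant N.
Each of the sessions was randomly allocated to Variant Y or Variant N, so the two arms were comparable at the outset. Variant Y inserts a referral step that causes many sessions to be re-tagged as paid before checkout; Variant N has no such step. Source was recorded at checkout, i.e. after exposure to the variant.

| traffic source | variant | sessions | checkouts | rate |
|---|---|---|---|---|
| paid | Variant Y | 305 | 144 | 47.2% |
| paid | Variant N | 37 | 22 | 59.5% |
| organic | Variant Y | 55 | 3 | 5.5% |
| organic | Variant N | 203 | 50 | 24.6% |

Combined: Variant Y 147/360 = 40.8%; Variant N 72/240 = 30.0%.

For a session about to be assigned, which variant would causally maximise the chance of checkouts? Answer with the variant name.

Variant Y

The distribution of traffic source is itself part of what the variant does — it is an intermediate outcome. Holding it fixed would remove that part of the effect; the total effect is the pooled difference.
Pooled: Variant Y 40.8% vs Variant N 30.0%; Variant Y is higher overall.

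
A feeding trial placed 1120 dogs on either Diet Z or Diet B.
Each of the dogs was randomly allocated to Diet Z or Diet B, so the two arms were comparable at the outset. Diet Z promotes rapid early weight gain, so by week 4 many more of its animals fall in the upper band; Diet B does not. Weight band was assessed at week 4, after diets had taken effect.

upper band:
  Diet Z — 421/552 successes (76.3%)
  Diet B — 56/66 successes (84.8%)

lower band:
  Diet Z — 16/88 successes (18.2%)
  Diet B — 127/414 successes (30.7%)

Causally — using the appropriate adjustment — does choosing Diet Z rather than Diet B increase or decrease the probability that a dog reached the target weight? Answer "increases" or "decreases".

Week-4 weight band lies on the pathway diet → week-4 weight band → outcome, so adjusting for it blocks the indirect effect. For the total causal effect of diet, use the unadjusted pooled rates.
Pooled: Diet Z 68.3% vs Diet B 38.1%; Diet Z is higher overall.

increases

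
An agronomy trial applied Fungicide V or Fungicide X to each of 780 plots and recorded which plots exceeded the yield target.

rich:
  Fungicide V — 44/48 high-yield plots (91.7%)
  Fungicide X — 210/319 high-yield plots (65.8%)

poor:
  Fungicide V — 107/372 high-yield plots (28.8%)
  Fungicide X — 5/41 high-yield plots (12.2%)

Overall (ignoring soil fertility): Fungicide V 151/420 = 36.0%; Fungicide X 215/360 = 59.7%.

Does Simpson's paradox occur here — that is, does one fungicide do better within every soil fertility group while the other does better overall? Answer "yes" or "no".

Within each soil fertility level (rich 91.7% vs 65.8%; poor 28.8% vs 12.2%), Fungicide V has the higher rate every time. Pooled: 36.0% vs 59.7% — Fungicide X has the higher rate overall. The two comparisons disagree.

yes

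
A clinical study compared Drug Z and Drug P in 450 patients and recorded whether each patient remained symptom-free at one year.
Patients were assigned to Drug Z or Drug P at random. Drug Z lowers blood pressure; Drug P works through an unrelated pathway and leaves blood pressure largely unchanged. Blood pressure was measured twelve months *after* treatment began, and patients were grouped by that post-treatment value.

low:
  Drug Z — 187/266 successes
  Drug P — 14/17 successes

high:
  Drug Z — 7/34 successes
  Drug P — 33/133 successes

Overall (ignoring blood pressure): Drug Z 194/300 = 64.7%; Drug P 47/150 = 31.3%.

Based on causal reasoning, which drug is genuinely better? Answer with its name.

Stratifying would compare drugs among patients the drugs themselves sorted into blood pressure groups — a form of selection on an intermediate. The unconditioned pooled rates give the total causal effect.
Pooled: Drug Z 64.7% vs Drug P 31.3%; Drug Z is higher overall.

Drug Z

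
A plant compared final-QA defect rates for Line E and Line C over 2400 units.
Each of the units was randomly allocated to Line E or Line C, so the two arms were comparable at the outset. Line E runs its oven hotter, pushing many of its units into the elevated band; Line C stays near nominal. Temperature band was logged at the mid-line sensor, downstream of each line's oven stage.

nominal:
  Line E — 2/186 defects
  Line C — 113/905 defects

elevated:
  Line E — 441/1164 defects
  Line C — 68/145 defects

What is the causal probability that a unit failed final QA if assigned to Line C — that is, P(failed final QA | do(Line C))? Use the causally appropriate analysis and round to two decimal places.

0.17

Because the line influences in-process temperature band, in-process temperature band is a post-treatment mediator, not a confounder. Stratifying on it would bias the estimate; the causal effect is the crude pooled difference.
So P(outcome | do(Line C)) is just the pooled rate for Line C: 181/1050 = 0.172.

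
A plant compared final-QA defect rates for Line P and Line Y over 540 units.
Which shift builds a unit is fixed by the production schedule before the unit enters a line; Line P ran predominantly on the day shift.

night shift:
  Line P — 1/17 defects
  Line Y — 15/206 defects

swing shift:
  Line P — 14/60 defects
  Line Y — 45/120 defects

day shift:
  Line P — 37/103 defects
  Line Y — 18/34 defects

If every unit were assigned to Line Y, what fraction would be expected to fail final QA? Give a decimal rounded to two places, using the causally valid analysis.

Line P is lower inside every shift stratum but Line Y is lower in aggregate. Whether to stratify depends on how shift relates to the line.
Nothing the line does changes shift; the imbalance is an allocation artefact. With shift also predicting the outcome, the pooled figure is confounded, and the within-stratum comparison is the causal one.
Standardising Line Y to the population shift mix: 0.413·15/206 + 0.333·45/120 + 0.254·18/34 = 0.289.

0.29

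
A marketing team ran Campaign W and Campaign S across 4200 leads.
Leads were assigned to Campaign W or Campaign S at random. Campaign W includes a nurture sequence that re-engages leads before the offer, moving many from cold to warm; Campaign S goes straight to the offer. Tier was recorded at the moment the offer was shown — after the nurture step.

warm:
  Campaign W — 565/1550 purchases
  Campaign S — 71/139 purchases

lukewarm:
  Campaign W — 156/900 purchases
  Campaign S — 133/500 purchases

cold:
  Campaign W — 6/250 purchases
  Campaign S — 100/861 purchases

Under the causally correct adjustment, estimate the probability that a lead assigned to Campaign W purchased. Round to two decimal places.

0.27

Engagement tier is recorded after the campaign and is itself shifted by it — it sits on the causal path from campaign to outcome. Conditioning on a mediator would strip out part of the effect we want; the pooled comparison gives the total causal effect.
So P(outcome | do(Campaign W)) is just the pooled rate for Campaign W: 727/2700 = 0.269.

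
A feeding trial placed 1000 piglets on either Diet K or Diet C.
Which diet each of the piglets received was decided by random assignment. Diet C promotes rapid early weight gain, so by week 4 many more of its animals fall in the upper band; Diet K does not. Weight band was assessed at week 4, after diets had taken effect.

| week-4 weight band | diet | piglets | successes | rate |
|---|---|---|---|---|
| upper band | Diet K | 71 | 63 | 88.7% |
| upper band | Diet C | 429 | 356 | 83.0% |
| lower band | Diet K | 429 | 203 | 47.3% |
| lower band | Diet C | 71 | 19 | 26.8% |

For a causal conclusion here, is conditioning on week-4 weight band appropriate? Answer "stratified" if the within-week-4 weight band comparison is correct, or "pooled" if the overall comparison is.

pooled

Diet K is higher inside every week-4 weight band stratum but Diet C is higher in aggregate. Whether to stratify depends on how week-4 weight band relates to the diet.
Stratifying would compare diets among piglets the diets themselves sorted into week-4 weight band groups — a form of selection on an intermediate. The unconditioned pooled rates give the total causal effect.
Pooled: Diet K 53.2% vs Diet C 75.0%; Diet C is higher overall.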